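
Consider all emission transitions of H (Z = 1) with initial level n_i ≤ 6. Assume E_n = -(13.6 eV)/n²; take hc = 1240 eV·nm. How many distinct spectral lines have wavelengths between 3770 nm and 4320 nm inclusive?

1

Enumerate all n_i → n_f pairs with 1 ≤ n_f < n_i ≤ 6 and compute λ = 1240 / [13.6·1·(1/n_f² − 1/n_i²)].
Lines falling in [3770, 4320] nm: 5→4 (4052 nm).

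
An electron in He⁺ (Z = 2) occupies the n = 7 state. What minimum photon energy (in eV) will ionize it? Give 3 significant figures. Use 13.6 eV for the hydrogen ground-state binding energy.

E_n = −13.6 Z²/n² = −54.40/n² eV for Z = 2.
E_7 = −54.40/49 = −1.11 eV, so ionization (to E = 0) requires 1.11 eV.

1.11 eV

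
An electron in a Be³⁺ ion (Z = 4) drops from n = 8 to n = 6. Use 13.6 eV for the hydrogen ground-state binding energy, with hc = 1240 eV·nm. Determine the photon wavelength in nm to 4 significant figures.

For Z = 4 the level energies scale as Z², so the effective Rydberg energy is 13.6 × 16 = 217.6 eV.
ΔE = 217.6 × (1/6² − 1/8²) = 217.6 × 0.01215 = 2.644 eV.
λ = hc/ΔE = 1240 / 2.644 = 468.9 nm.

468.9 nm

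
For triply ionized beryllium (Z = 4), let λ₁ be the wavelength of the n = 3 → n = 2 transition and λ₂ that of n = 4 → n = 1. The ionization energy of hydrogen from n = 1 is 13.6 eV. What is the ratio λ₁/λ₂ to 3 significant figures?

6.75

λ ∝ 1/ΔE ∝ 1/(1/n_f² − 1/n_i²), and the Z² and hc factors cancel in the ratio.
λ₁/λ₂ = (1/1² − 1/4²)/(1/2² − 1/3²) = 0.9375/0.1389 = 6.75.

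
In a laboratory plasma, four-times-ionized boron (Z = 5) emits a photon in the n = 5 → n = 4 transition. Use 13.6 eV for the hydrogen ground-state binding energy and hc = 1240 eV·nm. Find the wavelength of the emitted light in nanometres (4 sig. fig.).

For Z = 5 the level energies scale as Z², so the effective Rydberg energy is 13.6 × 25 = 340.0 eV.
ΔE = 340.0 × (1/4² − 1/5²) = 340.0 × 0.02250 = 7.650 eV.
λ = hc/ΔE = 1240 / 7.650 = 162.1 nm.

162.1 nm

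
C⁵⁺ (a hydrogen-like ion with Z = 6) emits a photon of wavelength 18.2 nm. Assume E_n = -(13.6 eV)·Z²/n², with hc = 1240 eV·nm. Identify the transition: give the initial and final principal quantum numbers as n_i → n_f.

n_i = 3, n_f = 2

The photon energy is ΔE = hc/λ = 1240 / 18.2 = 68.13 eV.
With Z = 6, ΔE = 489.6 × (1/n_f² − 1/n_i²), so 1/n_f² − 1/n_i² = 0.1392.
Trying n_f = 2 gives 1/n_i² = 0.1108, i.e. n_i ≈ 3; this pair matches.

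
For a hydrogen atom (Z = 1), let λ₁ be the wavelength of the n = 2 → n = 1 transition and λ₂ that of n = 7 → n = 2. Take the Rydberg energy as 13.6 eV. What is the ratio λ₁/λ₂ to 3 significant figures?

0.306

λ ∝ 1/ΔE ∝ 1/(1/n_f² − 1/n_i²), and the Z² and hc factors cancel in the ratio.
λ₁/λ₂ = (1/2² − 1/7²)/(1/1² − 1/2²) = 0.2296/0.7500 = 0.306.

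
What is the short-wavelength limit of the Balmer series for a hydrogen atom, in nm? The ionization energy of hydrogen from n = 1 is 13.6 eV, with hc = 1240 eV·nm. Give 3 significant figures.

365 nm

The Balmer series has lower level n_f = 2; the series limit corresponds to n_i → ∞.
ΔE_max = 13.6 × 1 / 2² = 3.400 eV.
λ_min = 1240 / 3.400 = 365 nm.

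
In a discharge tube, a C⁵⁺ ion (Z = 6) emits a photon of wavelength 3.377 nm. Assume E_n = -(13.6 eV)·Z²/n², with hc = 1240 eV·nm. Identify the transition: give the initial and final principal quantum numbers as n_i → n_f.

The photon energy is ΔE = hc/λ = 1240 / 3.377 = 367.2 eV.
With Z = 6, ΔE = 489.6 × (1/n_f² − 1/n_i²), so 1/n_f² − 1/n_i² = 0.7500.
Trying n_f = 1 gives 1/n_i² = 0.2500, i.e. n_i ≈ 2; this pair matches.

n_i = 2, n_f = 1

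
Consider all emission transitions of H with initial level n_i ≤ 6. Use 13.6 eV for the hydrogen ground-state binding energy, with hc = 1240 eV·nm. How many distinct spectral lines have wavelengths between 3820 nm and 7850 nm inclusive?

2

Enumerate all n_i → n_f pairs with 1 ≤ n_f < n_i ≤ 6 and compute λ = 1240 / [13.6·1·(1/n_f² − 1/n_i²)].
Lines falling in [3820, 7850] nm: 5→4 (4052 nm), 6→5 (7460 nm).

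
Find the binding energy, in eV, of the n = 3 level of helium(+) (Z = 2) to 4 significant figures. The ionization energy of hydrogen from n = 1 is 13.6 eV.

E_n = −13.6 Z²/n² = −54.40/n² eV for Z = 2.
E_3 = −54.40/9 = −6.044 eV, so ionization (to E = 0) requires 6.044 eV.

6.044 eV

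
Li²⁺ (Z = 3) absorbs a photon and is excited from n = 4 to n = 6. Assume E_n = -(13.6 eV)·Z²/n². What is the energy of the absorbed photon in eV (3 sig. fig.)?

The Bohr energies scale as Z², so for Z = 3: E_n = −122.4/n² eV.
E_6 = −122.4/36 = −3.400 eV and E_4 = −122.4/16 = −7.650 eV.
The photon energy is |E_6 − E_4| = 4.25 eV.

4.25 eV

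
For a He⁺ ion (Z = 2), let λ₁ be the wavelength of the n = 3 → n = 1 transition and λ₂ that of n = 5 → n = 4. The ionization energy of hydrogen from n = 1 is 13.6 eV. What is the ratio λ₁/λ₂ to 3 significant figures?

λ ∝ 1/ΔE ∝ 1/(1/n_f² − 1/n_i²), and the Z² and hc factors cancel in the ratio.
λ₁/λ₂ = (1/4² − 1/5²)/(1/1² − 1/3²) = 0.02250/0.8889 = 0.0253.

0.0253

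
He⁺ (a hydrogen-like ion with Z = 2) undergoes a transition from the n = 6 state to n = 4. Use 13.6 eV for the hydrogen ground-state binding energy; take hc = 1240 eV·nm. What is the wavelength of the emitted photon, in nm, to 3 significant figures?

For Z = 2 the level energies scale as Z², so the effective Rydberg energy is 13.6 × 4 = 54.40 eV.
ΔE = 54.40 × (1/4² − 1/6²) = 54.40 × 0.03472 = 1.889 eV.
λ = hc/ΔE = 1240 / 1.889 = 656 nm.

656 nm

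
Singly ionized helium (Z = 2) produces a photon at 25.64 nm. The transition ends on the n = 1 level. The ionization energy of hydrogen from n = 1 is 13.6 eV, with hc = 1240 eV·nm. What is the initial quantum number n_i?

The photon energy is ΔE = hc/λ = 1240 / 25.64 = 48.36 eV.
With Z = 2, ΔE = 54.40 × (1/n_f² − 1/n_i²), so 1/n_f² − 1/n_i² = 0.8890.
With n_f = 1: 1/n_i² = 1/1 − 0.8890 = 0.1110, so n_i ≈ 3.00.

n_i = 3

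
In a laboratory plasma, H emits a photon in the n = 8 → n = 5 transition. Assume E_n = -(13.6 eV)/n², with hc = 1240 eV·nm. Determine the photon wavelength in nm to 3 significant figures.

ΔE = 13.60 × (1/5² − 1/8²) = 13.60 × 0.02438 = 0.3315 eV.
λ = hc/ΔE = 1240 / 0.3315 = 3740 nm.
This line belongs to the Pfund series.

3740 nm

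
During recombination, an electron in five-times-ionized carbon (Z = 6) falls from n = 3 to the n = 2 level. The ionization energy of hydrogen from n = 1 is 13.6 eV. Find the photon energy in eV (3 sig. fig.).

The Bohr energies scale as Z², so for Z = 6: E_n = −489.6/n² eV.
E_3 = −489.6/9 = −54.40 eV and E_2 = −489.6/4 = −122.4 eV.
The photon energy is |E_3 − E_2| = 68.0 eV.

68.0 eV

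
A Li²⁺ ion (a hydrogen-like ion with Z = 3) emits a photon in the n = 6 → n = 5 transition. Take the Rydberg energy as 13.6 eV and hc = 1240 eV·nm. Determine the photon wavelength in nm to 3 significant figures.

829 nm

For Z = 3 the level energies scale as Z², so the effective Rydberg energy is 13.6 × 9 = 122.4 eV.
ΔE = 122.4 × (1/5² − 1/6²) = 122.4 × 0.01222 = 1.496 eV.
λ = hc/ΔE = 1240 / 1.496 = 829 nm.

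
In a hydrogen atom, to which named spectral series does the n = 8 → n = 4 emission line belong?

Brackett

The series is set by the lower level: n_f = 4 is the Brackett series.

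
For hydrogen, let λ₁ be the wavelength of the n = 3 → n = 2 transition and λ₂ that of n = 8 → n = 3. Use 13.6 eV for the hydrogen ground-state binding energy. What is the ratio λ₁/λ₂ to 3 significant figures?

0.688

λ ∝ 1/ΔE ∝ 1/(1/n_f² − 1/n_i²), and the Z² and hc factors cancel in the ratio.
λ₁/λ₂ = (1/3² − 1/8²)/(1/2² − 1/3²) = 0.09549/0.1389 = 0.688.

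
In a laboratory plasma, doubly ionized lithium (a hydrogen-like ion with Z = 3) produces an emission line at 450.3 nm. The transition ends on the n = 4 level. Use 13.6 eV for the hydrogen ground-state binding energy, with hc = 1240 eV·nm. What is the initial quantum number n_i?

The photon energy is ΔE = hc/λ = 1240 / 450.3 = 2.754 eV.
With Z = 3, ΔE = 122.4 × (1/n_f² − 1/n_i²), so 1/n_f² − 1/n_i² = 0.02250.
With n_f = 4: 1/n_i² = 1/16 − 0.02250 = 0.04000, so n_i ≈ 5.00.

n_i = 5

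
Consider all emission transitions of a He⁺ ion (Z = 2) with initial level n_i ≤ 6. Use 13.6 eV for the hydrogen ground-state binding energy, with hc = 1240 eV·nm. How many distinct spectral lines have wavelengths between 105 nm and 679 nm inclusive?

Enumerate all n_i → n_f pairs with 1 ≤ n_f < n_i ≤ 6 and compute λ = 1240 / [13.6·4·(1/n_f² − 1/n_i²)].
Lines falling in [105, 679] nm: 5→2 (108.5 nm), 4→2 (121.6 nm), 3→2 (164.1 nm), 6→3 (273.5 nm), 5→3 (320.5 nm), 4→3 (468.9 nm), 6→4 (656.5 nm).

7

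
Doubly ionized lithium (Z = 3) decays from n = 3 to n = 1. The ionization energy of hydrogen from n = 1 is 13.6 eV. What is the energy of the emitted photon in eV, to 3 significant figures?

109 eV

The Bohr energies scale as Z², so for Z = 3: E_n = −122.4/n² eV.
E_3 = −122.4/9 = −13.60 eV and E_1 = −122.4/1 = −122.4 eV.
The photon energy is |E_3 − E_1| = 109 eV.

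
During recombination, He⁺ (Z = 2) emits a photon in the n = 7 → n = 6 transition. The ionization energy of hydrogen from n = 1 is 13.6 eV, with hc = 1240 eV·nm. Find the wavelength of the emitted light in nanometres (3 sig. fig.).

3090 nm

For Z = 2 the level energies scale as Z², so the effective Rydberg energy is 13.6 × 4 = 54.40 eV.
ΔE = 54.40 × (1/6² − 1/7²) = 54.40 × 0.007370 = 0.4009 eV.
λ = hc/ΔE = 1240 / 0.4009 = 3090 nm.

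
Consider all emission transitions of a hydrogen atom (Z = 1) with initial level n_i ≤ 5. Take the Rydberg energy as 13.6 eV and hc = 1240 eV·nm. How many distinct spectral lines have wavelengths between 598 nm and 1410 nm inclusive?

2

Enumerate all n_i → n_f pairs with 1 ≤ n_f < n_i ≤ 5 and compute λ = 1240 / [13.6·1·(1/n_f² − 1/n_i²)].
Lines falling in [598, 1410] nm: 3→2 (656.5 nm), 5→3 (1282 nm).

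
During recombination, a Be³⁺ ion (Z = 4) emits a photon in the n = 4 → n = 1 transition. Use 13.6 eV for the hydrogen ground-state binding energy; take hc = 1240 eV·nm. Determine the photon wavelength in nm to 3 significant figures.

6.08 nm

For Z = 4 the level energies scale as Z², so the effective Rydberg energy is 13.6 × 16 = 217.6 eV.
ΔE = 217.6 × (1/1² − 1/4²) = 217.6 × 0.9375 = 204.0 eV.
λ = hc/ΔE = 1240 / 204.0 = 6.08 nm.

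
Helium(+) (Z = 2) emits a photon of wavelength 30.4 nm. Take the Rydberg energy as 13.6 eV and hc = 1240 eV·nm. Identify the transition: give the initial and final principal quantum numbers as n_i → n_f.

n_i = 2, n_f = 1

The photon energy is ΔE = hc/λ = 1240 / 30.4 = 40.79 eV.
With Z = 2, ΔE = 54.40 × (1/n_f² − 1/n_i²), so 1/n_f² − 1/n_i² = 0.7498.
Trying n_f = 1 gives 1/n_i² = 0.2502, i.e. n_i ≈ 2; this pair matches.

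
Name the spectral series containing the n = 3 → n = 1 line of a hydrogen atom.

The series is set by the lower level: n_f = 1 is the Lyman series.

Lyman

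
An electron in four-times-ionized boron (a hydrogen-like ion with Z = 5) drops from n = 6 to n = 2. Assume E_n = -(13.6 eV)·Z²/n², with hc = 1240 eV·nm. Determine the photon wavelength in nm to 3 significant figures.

16.4 nm

For Z = 5 the level energies scale as Z², so the effective Rydberg energy is 13.6 × 25 = 340.0 eV.
ΔE = 340.0 × (1/2² − 1/6²) = 340.0 × 0.2222 = 75.56 eV.
λ = hc/ΔE = 1240 / 75.56 = 16.4 nm.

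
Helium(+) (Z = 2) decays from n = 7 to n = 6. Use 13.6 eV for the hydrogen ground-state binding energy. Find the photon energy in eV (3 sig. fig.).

0.401 eV

The Bohr energies scale as Z², so for Z = 2: E_n = −54.40/n² eV.
E_7 = −54.40/49 = −1.110 eV and E_6 = −54.40/36 = −1.511 eV.
The photon energy is |E_7 − E_6| = 0.401 eV.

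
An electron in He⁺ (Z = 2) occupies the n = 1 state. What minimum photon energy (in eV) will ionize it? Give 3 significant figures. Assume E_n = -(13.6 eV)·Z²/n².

E_n = −13.6 Z²/n² = −54.40/n² eV for Z = 2.
E_1 = −54.40/1 = −54.4 eV, so ionization (to E = 0) requires 54.4 eV.

54.4 eV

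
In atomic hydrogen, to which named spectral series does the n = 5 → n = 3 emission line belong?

The series is set by the lower level: n_f = 3 is the Paschen series.

Paschen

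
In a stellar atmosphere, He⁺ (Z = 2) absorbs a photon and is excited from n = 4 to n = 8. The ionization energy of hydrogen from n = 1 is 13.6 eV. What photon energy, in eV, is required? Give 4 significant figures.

2.550 eV

The Bohr energies scale as Z², so for Z = 2: E_n = −54.40/n² eV.
E_8 = −54.40/64 = −0.8500 eV and E_4 = −54.40/16 = −3.400 eV.
The photon energy is |E_8 − E_4| = 2.550 eV.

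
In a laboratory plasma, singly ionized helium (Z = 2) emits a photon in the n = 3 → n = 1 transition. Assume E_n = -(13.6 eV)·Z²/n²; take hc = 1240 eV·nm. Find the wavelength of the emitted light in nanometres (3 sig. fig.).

For Z = 2 the level energies scale as Z², so the effective Rydberg energy is 13.6 × 4 = 54.40 eV.
ΔE = 54.40 × (1/1² − 1/3²) = 54.40 × 0.8889 = 48.36 eV.
λ = hc/ΔE = 1240 / 48.36 = 25.6 nm.

25.6 nm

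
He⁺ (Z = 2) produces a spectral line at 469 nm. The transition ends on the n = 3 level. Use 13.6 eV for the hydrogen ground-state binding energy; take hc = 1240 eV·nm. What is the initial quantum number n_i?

The photon energy is ΔE = hc/λ = 1240 / 469 = 2.644 eV.
With Z = 2, ΔE = 54.40 × (1/n_f² − 1/n_i²), so 1/n_f² − 1/n_i² = 0.04860.
With n_f = 3: 1/n_i² = 1/9 − 0.04860 = 0.06251, so n_i ≈ 4.00.

n_i = 4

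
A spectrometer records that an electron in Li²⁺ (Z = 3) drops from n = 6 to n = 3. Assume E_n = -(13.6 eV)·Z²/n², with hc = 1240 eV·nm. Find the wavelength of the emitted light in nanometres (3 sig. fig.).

For Z = 3 the level energies scale as Z², so the effective Rydberg energy is 13.6 × 9 = 122.4 eV.
ΔE = 122.4 × (1/3² − 1/6²) = 122.4 × 0.08333 = 10.20 eV.
λ = hc/ΔE = 1240 / 10.20 = 122 nm.

122 nm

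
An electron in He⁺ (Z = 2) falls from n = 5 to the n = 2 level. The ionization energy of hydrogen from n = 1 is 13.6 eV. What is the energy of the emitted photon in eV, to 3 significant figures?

11.4 eV

The Bohr energies scale as Z², so for Z = 2: E_n = −54.40/n² eV.
E_5 = −54.40/25 = −2.176 eV and E_2 = −54.40/4 = −13.60 eV.
The photon energy is |E_5 − E_2| = 11.4 eV.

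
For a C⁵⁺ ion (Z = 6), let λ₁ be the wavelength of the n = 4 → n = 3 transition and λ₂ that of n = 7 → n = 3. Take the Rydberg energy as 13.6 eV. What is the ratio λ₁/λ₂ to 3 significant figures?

1.87

λ ∝ 1/ΔE ∝ 1/(1/n_f² − 1/n_i²), and the Z² and hc factors cancel in the ratio.
λ₁/λ₂ = (1/3² − 1/7²)/(1/3² − 1/4²) = 0.09070/0.04861 = 1.87.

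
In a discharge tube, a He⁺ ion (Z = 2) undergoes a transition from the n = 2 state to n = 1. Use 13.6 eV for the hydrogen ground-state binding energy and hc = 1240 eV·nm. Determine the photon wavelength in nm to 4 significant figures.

30.39 nm

For Z = 2 the level energies scale as Z², so the effective Rydberg energy is 13.6 × 4 = 54.40 eV.
ΔE = 54.40 × (1/1² − 1/2²) = 54.40 × 0.7500 = 40.80 eV.
λ = hc/ΔE = 1240 / 40.80 = 30.39 nm.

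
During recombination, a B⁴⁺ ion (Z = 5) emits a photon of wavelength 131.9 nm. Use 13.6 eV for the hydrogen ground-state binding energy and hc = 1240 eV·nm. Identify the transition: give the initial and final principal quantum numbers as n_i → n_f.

The photon energy is ΔE = hc/λ = 1240 / 131.9 = 9.401 eV.
With Z = 5, ΔE = 340.0 × (1/n_f² − 1/n_i²), so 1/n_f² − 1/n_i² = 0.02765.
Trying n_f = 5 gives 1/n_i² = 0.01235, i.e. n_i ≈ 9; this pair matches.

n_i = 9, n_f = 5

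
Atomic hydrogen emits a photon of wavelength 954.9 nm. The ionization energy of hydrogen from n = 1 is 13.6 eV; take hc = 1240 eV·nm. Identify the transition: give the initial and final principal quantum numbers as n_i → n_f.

The photon energy is ΔE = hc/λ = 1240 / 954.9 = 1.299 eV.
With Z = 1, ΔE = 13.60 × (1/n_f² − 1/n_i²), so 1/n_f² − 1/n_i² = 0.09548.
Trying n_f = 3 gives 1/n_i² = 0.01563, i.e. n_i ≈ 8; this pair matches.

n_i = 8, n_f = 3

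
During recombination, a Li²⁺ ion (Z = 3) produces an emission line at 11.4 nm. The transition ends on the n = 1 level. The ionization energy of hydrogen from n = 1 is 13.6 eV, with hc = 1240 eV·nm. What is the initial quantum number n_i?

n_i = 3

The photon energy is ΔE = hc/λ = 1240 / 11.4 = 108.8 eV.
With Z = 3, ΔE = 122.4 × (1/n_f² − 1/n_i²), so 1/n_f² − 1/n_i² = 0.8887.
With n_f = 1: 1/n_i² = 1/1 − 0.8887 = 0.1113, so n_i ≈ 3.00.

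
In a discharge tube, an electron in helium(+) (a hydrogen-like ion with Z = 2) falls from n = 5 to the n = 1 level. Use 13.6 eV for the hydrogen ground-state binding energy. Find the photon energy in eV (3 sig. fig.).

The Bohr energies scale as Z², so for Z = 2: E_n = −54.40/n² eV.
E_5 = −54.40/25 = −2.176 eV and E_1 = −54.40/1 = −54.40 eV.
The photon energy is |E_5 − E_1| = 52.2 eV.

52.2 eV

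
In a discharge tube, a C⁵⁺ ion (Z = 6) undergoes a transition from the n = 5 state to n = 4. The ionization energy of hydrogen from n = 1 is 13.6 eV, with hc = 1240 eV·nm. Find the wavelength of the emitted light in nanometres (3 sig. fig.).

113 nm

For Z = 6 the level energies scale as Z², so the effective Rydberg energy is 13.6 × 36 = 489.6 eV.
ΔE = 489.6 × (1/4² − 1/5²) = 489.6 × 0.02250 = 11.02 eV.
λ = hc/ΔE = 1240 / 11.02 = 113 nm.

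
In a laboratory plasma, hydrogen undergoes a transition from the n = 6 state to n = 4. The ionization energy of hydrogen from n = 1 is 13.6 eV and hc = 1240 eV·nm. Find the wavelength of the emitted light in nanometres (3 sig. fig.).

2630 nm

ΔE = 13.60 × (1/4² − 1/6²) = 13.60 × 0.03472 = 0.4722 eV.
λ = hc/ΔE = 1240 / 0.4722 = 2630 nm.
This line belongs to the Brackett series.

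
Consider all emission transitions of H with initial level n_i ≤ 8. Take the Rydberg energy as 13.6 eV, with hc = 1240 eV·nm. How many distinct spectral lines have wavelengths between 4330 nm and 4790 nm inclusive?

Enumerate all n_i → n_f pairs with 1 ≤ n_f < n_i ≤ 8 and compute λ = 1240 / [13.6·1·(1/n_f² − 1/n_i²)].
Lines falling in [4330, 4790] nm: 7→5 (4654 nm).

1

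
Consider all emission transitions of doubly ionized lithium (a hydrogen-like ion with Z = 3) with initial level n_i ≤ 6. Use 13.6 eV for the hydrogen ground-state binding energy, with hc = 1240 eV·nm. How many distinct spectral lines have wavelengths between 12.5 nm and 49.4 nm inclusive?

3

Enumerate all n_i → n_f pairs with 1 ≤ n_f < n_i ≤ 6 and compute λ = 1240 / [13.6·9·(1/n_f² − 1/n_i²)].
Lines falling in [12.5, 49.4] nm: 2→1 (13.51 nm), 6→2 (45.59 nm), 5→2 (48.24 nm).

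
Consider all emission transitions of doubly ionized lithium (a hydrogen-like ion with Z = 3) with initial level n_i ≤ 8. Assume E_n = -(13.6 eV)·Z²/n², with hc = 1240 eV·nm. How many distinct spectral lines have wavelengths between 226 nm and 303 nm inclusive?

2

Enumerate all n_i → n_f pairs with 1 ≤ n_f < n_i ≤ 8 and compute λ = 1240 / [13.6·9·(1/n_f² − 1/n_i²)].
Lines falling in [226, 303] nm: 7→4 (240.7 nm), 6→4 (291.8 nm).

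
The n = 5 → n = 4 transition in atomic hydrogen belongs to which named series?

Brackett

The series is set by the lower level: n_f = 4 is the Brackett series.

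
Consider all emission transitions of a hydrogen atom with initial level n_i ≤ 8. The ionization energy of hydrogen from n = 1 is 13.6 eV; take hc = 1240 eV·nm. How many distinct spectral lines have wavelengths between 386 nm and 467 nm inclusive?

Enumerate all n_i → n_f pairs with 1 ≤ n_f < n_i ≤ 8 and compute λ = 1240 / [13.6·1·(1/n_f² − 1/n_i²)].
Lines falling in [386, 467] nm: 8→2 (389.0 nm), 7→2 (397.1 nm), 6→2 (410.3 nm), 5→2 (434.2 nm).

4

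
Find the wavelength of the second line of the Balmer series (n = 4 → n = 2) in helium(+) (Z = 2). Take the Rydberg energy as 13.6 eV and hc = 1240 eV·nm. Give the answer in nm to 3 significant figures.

The Balmer series terminates on n_f = 2; the second line has n_i = 2+2 = 4.
ΔE = 54.40 × (1/2² − 1/4²) = 10.20 eV.
λ = 1240 / 10.20 = 122 nm.

122 nm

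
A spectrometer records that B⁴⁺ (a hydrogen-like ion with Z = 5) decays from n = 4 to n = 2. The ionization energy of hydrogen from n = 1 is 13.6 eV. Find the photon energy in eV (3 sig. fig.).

63.8 eV

The Bohr energies scale as Z², so for Z = 5: E_n = −340.0/n² eV.
E_4 = −340.0/16 = −21.25 eV and E_2 = −340.0/4 = −85.00 eV.
The photon energy is |E_4 − E_2| = 63.8 eV.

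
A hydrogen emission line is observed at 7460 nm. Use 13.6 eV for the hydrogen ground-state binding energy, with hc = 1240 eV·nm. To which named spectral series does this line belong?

ΔE = 1240/7460 = 0.1662 eV.
This matches 13.6 × (1/5² − 1/6²), so n_f = 5: the Pfund series.

Pfund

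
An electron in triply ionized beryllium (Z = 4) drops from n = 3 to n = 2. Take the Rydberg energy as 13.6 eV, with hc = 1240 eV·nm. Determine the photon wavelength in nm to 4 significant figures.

41.03 nm

For Z = 4 the level energies scale as Z², so the effective Rydberg energy is 13.6 × 16 = 217.6 eV.
ΔE = 217.6 × (1/2² − 1/3²) = 217.6 × 0.1389 = 30.22 eV.
λ = hc/ΔE = 1240 / 30.22 = 41.03 nm.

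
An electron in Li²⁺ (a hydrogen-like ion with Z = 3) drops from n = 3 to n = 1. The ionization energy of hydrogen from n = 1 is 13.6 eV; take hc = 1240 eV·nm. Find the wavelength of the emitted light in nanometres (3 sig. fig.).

For Z = 3 the level energies scale as Z², so the effective Rydberg energy is 13.6 × 9 = 122.4 eV.
ΔE = 122.4 × (1/1² − 1/3²) = 122.4 × 0.8889 = 108.8 eV.
λ = hc/ΔE = 1240 / 108.8 = 11.4 nm.

11.4 nm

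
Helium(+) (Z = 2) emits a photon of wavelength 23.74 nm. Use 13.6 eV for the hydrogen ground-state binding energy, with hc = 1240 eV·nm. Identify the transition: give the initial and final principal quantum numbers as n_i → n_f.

n_i = 5, n_f = 1

The photon energy is ΔE = hc/λ = 1240 / 23.74 = 52.23 eV.
With Z = 2, ΔE = 54.40 × (1/n_f² − 1/n_i²), so 1/n_f² − 1/n_i² = 0.9602.
Trying n_f = 1 gives 1/n_i² = 0.03984, i.e. n_i ≈ 5; this pair matches.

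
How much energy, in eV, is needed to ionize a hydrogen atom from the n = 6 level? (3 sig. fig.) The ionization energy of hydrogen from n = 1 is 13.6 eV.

0.378 eV

E_6 = −13.60/36 = −0.378 eV, so ionization (to E = 0) requires 0.378 eV.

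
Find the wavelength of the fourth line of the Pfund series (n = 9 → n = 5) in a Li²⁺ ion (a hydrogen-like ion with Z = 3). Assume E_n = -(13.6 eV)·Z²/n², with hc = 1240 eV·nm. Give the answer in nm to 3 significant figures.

366 nm

The Pfund series terminates on n_f = 5; the fourth line has n_i = 5+4 = 9.
ΔE = 122.4 × (1/5² − 1/9²) = 3.385 eV.
λ = 1240 / 3.385 = 366 nm.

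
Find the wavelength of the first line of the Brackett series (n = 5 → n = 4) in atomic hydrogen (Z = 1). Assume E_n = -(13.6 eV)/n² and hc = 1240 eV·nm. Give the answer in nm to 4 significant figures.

The Brackett series terminates on n_f = 4; the first line has n_i = 4+1 = 5.
ΔE = 13.60 × (1/4² − 1/5²) = 0.3060 eV.
λ = 1240 / 0.3060 = 4052 nm.

4052 nm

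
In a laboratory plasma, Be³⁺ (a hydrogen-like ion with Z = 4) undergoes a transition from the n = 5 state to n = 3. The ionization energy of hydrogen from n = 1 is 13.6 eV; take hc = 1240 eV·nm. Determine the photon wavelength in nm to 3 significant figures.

80.1 nm

For Z = 4 the level energies scale as Z², so the effective Rydberg energy is 13.6 × 16 = 217.6 eV.
ΔE = 217.6 × (1/3² − 1/5²) = 217.6 × 0.07111 = 15.47 eV.
λ = hc/ΔE = 1240 / 15.47 = 80.1 nm.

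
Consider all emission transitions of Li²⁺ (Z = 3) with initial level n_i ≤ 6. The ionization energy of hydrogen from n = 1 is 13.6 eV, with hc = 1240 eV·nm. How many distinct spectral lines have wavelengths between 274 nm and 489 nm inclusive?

Enumerate all n_i → n_f pairs with 1 ≤ n_f < n_i ≤ 6 and compute λ = 1240 / [13.6·9·(1/n_f² − 1/n_i²)].
Lines falling in [274, 489] nm: 6→4 (291.8 nm), 5→4 (450.3 nm).

2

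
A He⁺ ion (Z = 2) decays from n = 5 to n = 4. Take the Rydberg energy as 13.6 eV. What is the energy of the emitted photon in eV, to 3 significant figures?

The Bohr energies scale as Z², so for Z = 2: E_n = −54.40/n² eV.
E_5 = −54.40/25 = −2.176 eV and E_4 = −54.40/16 = −3.400 eV.
The photon energy is |E_5 − E_4| = 1.22 eV.

1.22 eV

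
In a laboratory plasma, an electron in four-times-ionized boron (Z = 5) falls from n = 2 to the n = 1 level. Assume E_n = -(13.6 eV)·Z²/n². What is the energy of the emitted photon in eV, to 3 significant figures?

255 eV

The Bohr energies scale as Z², so for Z = 5: E_n = −340.0/n² eV.
E_2 = −340.0/4 = −85.00 eV and E_1 = −340.0/1 = −340.0 eV.
The photon energy is |E_2 − E_1| = 255 eV.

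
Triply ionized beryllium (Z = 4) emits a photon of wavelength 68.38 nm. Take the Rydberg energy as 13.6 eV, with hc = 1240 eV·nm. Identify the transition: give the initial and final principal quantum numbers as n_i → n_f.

The photon energy is ΔE = hc/λ = 1240 / 68.38 = 18.13 eV.
With Z = 4, ΔE = 217.6 × (1/n_f² − 1/n_i²), so 1/n_f² − 1/n_i² = 0.08334.
Trying n_f = 3 gives 1/n_i² = 0.02777, i.e. n_i ≈ 6; this pair matches.

n_i = 6, n_f = 3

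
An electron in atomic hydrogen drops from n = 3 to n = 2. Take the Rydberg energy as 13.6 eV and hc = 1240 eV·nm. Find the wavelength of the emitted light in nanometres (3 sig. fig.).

ΔE = 13.60 × (1/2² − 1/3²) = 13.60 × 0.1389 = 1.889 eV.
λ = hc/ΔE = 1240 / 1.889 = 656 nm.
This line belongs to the Balmer series.

656 nm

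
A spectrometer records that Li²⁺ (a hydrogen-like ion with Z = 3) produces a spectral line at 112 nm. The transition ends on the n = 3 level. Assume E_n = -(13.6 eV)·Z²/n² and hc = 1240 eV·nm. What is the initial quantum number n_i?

The photon energy is ΔE = hc/λ = 1240 / 112 = 11.07 eV.
With Z = 3, ΔE = 122.4 × (1/n_f² − 1/n_i²), so 1/n_f² − 1/n_i² = 0.09045.
With n_f = 3: 1/n_i² = 1/9 − 0.09045 = 0.02066, so n_i ≈ 6.96.

n_i = 7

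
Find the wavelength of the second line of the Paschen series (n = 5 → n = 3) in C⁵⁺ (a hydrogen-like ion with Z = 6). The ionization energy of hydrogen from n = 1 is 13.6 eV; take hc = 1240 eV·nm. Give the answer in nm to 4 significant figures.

The Paschen series terminates on n_f = 3; the second line has n_i = 3+2 = 5.
ΔE = 489.6 × (1/3² − 1/5²) = 34.82 eV.
λ = 1240 / 34.82 = 35.62 nm.

35.62 nm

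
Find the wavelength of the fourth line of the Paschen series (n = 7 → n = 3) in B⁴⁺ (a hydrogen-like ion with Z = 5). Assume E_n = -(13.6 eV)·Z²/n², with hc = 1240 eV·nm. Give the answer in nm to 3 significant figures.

40.2 nm

The Paschen series terminates on n_f = 3; the fourth line has n_i = 3+4 = 7.
ΔE = 340.0 × (1/3² − 1/7²) = 30.84 eV.
λ = 1240 / 30.84 = 40.2 nm.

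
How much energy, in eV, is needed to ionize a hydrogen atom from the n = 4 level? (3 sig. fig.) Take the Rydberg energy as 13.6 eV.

0.850 eV

E_4 = −13.60/16 = −0.850 eV, so ionization (to E = 0) requires 0.850 eV.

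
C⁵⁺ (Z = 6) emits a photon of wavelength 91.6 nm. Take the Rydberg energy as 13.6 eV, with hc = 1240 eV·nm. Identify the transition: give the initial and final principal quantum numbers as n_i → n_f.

The photon energy is ΔE = hc/λ = 1240 / 91.6 = 13.54 eV.
With Z = 6, ΔE = 489.6 × (1/n_f² − 1/n_i²), so 1/n_f² − 1/n_i² = 0.02765.
Trying n_f = 5 gives 1/n_i² = 0.01235, i.e. n_i ≈ 9; this pair matches.

n_i = 9, n_f = 5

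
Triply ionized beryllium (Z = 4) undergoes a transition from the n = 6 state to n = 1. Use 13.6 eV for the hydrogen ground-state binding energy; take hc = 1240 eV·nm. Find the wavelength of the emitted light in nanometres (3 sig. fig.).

For Z = 4 the level energies scale as Z², so the effective Rydberg energy is 13.6 × 16 = 217.6 eV.
ΔE = 217.6 × (1/1² − 1/6²) = 217.6 × 0.9722 = 211.6 eV.
λ = hc/ΔE = 1240 / 211.6 = 5.86 nm.

5.86 nm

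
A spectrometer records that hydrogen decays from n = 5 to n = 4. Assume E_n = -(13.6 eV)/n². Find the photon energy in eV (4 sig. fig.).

0.3060 eV

E_5 = −13.60/25 = −0.5440 eV and E_4 = −13.60/16 = −0.8500 eV.
The photon energy is |E_5 − E_4| = 0.3060 eV.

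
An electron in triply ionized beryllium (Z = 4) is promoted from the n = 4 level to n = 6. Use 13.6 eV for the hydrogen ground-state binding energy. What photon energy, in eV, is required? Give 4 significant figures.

7.556 eV

The Bohr energies scale as Z², so for Z = 4: E_n = −217.6/n² eV.
E_6 = −217.6/36 = −6.044 eV and E_4 = −217.6/16 = −13.60 eV.
The photon energy is |E_6 − E_4| = 7.556 eV.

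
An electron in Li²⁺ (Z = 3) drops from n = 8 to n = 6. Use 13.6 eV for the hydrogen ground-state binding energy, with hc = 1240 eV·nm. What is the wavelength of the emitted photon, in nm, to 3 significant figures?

For Z = 3 the level energies scale as Z², so the effective Rydberg energy is 13.6 × 9 = 122.4 eV.
ΔE = 122.4 × (1/6² − 1/8²) = 122.4 × 0.01215 = 1.488 eV.
λ = hc/ΔE = 1240 / 1.488 = 834 nm.

834 nm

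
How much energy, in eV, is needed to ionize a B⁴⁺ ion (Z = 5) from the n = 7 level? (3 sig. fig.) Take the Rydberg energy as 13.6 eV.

6.94 eV

E_n = −13.6 Z²/n² = −340.0/n² eV for Z = 5.
E_7 = −340.0/49 = −6.94 eV, so ionization (to E = 0) requires 6.94 eV.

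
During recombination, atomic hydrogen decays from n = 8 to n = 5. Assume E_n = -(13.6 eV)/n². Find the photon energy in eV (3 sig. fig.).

E_8 = −13.60/64 = −0.2125 eV and E_5 = −13.60/25 = −0.5440 eV.
The photon energy is |E_8 − E_5| = 0.332 eV.

0.332 eV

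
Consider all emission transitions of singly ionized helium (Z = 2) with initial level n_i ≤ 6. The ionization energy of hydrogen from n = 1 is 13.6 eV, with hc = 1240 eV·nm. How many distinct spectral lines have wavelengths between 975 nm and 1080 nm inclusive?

1

Enumerate all n_i → n_f pairs with 1 ≤ n_f < n_i ≤ 6 and compute λ = 1240 / [13.6·4·(1/n_f² − 1/n_i²)].
Lines falling in [975, 1080] nm: 5→4 (1013 nm).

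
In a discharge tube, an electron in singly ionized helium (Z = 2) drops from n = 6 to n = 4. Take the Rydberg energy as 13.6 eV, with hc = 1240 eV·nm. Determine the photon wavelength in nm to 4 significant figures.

656.5 nm

For Z = 2 the level energies scale as Z², so the effective Rydberg energy is 13.6 × 4 = 54.40 eV.
ΔE = 54.40 × (1/4² − 1/6²) = 54.40 × 0.03472 = 1.889 eV.
λ = hc/ΔE = 1240 / 1.889 = 656.5 nm.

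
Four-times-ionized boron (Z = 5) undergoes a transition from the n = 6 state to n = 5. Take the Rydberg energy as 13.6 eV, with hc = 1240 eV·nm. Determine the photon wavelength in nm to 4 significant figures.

298.4 nm

For Z = 5 the level energies scale as Z², so the effective Rydberg energy is 13.6 × 25 = 340.0 eV.
ΔE = 340.0 × (1/5² − 1/6²) = 340.0 × 0.01222 = 4.156 eV.
λ = hc/ΔE = 1240 / 4.156 = 298.4 nm.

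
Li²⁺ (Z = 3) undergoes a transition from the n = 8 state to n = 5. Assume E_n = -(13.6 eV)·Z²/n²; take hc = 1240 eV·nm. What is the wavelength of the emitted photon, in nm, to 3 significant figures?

416 nm

For Z = 3 the level energies scale as Z², so the effective Rydberg energy is 13.6 × 9 = 122.4 eV.
ΔE = 122.4 × (1/5² − 1/8²) = 122.4 × 0.02438 = 2.984 eV.
λ = hc/ΔE = 1240 / 2.984 = 416 nm.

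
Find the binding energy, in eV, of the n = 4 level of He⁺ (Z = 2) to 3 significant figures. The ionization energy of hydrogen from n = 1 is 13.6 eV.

3.40 eV

E_n = −13.6 Z²/n² = −54.40/n² eV for Z = 2.
E_4 = −54.40/16 = −3.40 eV, so ionization (to E = 0) requires 3.40 eV.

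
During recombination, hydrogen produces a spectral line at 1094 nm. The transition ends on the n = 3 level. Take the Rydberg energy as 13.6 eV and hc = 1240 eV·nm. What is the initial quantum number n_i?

n_i = 6

The photon energy is ΔE = hc/λ = 1240 / 1094 = 1.133 eV.
With Z = 1, ΔE = 13.60 × (1/n_f² − 1/n_i²), so 1/n_f² − 1/n_i² = 0.08334.
With n_f = 3: 1/n_i² = 1/9 − 0.08334 = 0.02777, so n_i ≈ 6.00.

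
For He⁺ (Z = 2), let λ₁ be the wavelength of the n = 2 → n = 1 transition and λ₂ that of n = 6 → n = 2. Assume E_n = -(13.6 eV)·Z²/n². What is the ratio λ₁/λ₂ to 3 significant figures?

0.296

λ ∝ 1/ΔE ∝ 1/(1/n_f² − 1/n_i²), and the Z² and hc factors cancel in the ratio.
λ₁/λ₂ = (1/2² − 1/6²)/(1/1² − 1/2²) = 0.2222/0.7500 = 0.296.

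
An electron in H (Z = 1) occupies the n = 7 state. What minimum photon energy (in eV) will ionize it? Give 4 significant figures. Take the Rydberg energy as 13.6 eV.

E_7 = −13.60/49 = −0.2776 eV, so ionization (to E = 0) requires 0.2776 eV.

0.2776 eV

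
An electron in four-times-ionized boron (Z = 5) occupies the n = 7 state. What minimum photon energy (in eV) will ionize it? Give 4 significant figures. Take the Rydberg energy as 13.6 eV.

6.939 eV

E_n = −13.6 Z²/n² = −340.0/n² eV for Z = 5.
E_7 = −340.0/49 = −6.939 eV, so ionization (to E = 0) requires 6.939 eV.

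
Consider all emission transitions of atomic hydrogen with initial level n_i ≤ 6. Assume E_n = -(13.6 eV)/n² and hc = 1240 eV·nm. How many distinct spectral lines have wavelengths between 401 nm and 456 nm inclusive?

2

Enumerate all n_i → n_f pairs with 1 ≤ n_f < n_i ≤ 6 and compute λ = 1240 / [13.6·1·(1/n_f² − 1/n_i²)].
Lines falling in [401, 456] nm: 6→2 (410.3 nm), 5→2 (434.2 nm).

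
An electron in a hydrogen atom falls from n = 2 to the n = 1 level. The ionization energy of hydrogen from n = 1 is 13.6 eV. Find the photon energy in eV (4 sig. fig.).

10.20 eV

E_2 = −13.60/4 = −3.400 eV and E_1 = −13.60/1 = −13.60 eV.
The photon energy is |E_2 − E_1| = 10.20 eV.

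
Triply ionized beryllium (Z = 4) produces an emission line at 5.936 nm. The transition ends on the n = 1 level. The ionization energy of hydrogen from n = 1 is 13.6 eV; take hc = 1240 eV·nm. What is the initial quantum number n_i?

n_i = 5

The photon energy is ΔE = hc/λ = 1240 / 5.936 = 208.9 eV.
With Z = 4, ΔE = 217.6 × (1/n_f² − 1/n_i²), so 1/n_f² − 1/n_i² = 0.9600.
With n_f = 1: 1/n_i² = 1/1 − 0.9600 = 0.04001, so n_i ≈ 5.00.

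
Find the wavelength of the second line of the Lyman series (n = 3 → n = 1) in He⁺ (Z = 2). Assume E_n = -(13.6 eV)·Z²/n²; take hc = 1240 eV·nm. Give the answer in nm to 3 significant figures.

25.6 nm

The Lyman series terminates on n_f = 1; the second line has n_i = 1+2 = 3.
ΔE = 54.40 × (1/1² − 1/3²) = 48.36 eV.
λ = 1240 / 48.36 = 25.6 nm.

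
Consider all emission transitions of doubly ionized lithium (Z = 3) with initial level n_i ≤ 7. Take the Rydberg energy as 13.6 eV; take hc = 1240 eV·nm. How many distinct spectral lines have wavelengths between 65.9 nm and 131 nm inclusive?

Enumerate all n_i → n_f pairs with 1 ≤ n_f < n_i ≤ 7 and compute λ = 1240 / [13.6·9·(1/n_f² − 1/n_i²)].
Lines falling in [65.9, 131] nm: 3→2 (72.94 nm), 7→3 (111.7 nm), 6→3 (121.6 nm).

3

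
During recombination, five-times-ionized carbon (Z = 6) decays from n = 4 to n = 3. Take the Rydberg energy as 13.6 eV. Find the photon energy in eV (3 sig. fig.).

23.8 eV

The Bohr energies scale as Z², so for Z = 6: E_n = −489.6/n² eV.
E_4 = −489.6/16 = −30.60 eV and E_3 = −489.6/9 = −54.40 eV.
The photon energy is |E_4 − E_3| = 23.8 eV.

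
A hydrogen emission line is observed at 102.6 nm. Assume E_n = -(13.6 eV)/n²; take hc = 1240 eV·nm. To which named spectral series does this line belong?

Lyman

ΔE = 1240/102.6 = 12.09 eV.
This matches 13.6 × (1/1² − 1/3²), so n_f = 1: the Lyman series.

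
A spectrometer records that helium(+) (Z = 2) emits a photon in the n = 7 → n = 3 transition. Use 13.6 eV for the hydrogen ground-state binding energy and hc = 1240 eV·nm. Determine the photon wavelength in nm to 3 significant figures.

251 nm

For Z = 2 the level energies scale as Z², so the effective Rydberg energy is 13.6 × 4 = 54.40 eV.
ΔE = 54.40 × (1/3² − 1/7²) = 54.40 × 0.09070 = 4.934 eV.
λ = hc/ΔE = 1240 / 4.934 = 251 nm.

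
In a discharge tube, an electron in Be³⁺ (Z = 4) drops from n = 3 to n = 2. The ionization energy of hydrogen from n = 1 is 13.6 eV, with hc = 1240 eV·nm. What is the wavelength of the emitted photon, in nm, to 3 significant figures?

41.0 nm

For Z = 4 the level energies scale as Z², so the effective Rydberg energy is 13.6 × 16 = 217.6 eV.
ΔE = 217.6 × (1/2² − 1/3²) = 217.6 × 0.1389 = 30.22 eV.
λ = hc/ΔE = 1240 / 30.22 = 41.0 nm.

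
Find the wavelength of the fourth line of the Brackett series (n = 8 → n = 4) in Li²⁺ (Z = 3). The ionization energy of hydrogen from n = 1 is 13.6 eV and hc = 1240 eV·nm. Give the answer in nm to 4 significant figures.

216.1 nm

The Brackett series terminates on n_f = 4; the fourth line has n_i = 4+4 = 8.
ΔE = 122.4 × (1/4² − 1/8²) = 5.738 eV.
λ = 1240 / 5.738 = 216.1 nm.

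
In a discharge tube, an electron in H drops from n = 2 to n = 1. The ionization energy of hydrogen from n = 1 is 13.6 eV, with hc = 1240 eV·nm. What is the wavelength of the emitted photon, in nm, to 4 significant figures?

121.6 nm

ΔE = 13.60 × (1/1² − 1/2²) = 13.60 × 0.7500 = 10.20 eV.
λ = hc/ΔE = 1240 / 10.20 = 121.6 nm.
This line belongs to the Lyman series.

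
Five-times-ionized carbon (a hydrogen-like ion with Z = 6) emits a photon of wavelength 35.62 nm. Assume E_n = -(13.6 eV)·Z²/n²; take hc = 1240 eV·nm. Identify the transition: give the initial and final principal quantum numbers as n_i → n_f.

The photon energy is ΔE = hc/λ = 1240 / 35.62 = 34.81 eV.
With Z = 6, ΔE = 489.6 × (1/n_f² − 1/n_i²), so 1/n_f² − 1/n_i² = 0.07110.
Trying n_f = 3 gives 1/n_i² = 0.04001, i.e. n_i ≈ 5; this pair matches.

n_i = 5, n_f = 3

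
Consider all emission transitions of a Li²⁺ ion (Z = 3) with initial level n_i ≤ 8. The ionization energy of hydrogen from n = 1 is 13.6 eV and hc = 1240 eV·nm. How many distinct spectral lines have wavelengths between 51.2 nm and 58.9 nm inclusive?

1

Enumerate all n_i → n_f pairs with 1 ≤ n_f < n_i ≤ 8 and compute λ = 1240 / [13.6·9·(1/n_f² − 1/n_i²)].
Lines falling in [51.2, 58.9] nm: 4→2 (54.03 nm).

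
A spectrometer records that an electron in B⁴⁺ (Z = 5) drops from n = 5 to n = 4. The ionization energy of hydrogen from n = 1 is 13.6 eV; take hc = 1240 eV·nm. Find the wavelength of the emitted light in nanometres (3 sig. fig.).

For Z = 5 the level energies scale as Z², so the effective Rydberg energy is 13.6 × 25 = 340.0 eV.
ΔE = 340.0 × (1/4² − 1/5²) = 340.0 × 0.02250 = 7.650 eV.
λ = hc/ΔE = 1240 / 7.650 = 162 nm.

162 nm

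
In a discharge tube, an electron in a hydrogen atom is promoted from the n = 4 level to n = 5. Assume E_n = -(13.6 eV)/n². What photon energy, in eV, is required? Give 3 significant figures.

0.306 eV

E_5 = −13.60/25 = −0.5440 eV and E_4 = −13.60/16 = −0.8500 eV.
The photon energy is |E_5 − E_4| = 0.306 eV.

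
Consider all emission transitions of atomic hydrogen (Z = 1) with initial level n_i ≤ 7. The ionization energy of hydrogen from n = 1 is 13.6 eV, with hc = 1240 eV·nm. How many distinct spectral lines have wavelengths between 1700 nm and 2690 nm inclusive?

Enumerate all n_i → n_f pairs with 1 ≤ n_f < n_i ≤ 7 and compute λ = 1240 / [13.6·1·(1/n_f² − 1/n_i²)].
Lines falling in [1700, 2690] nm: 4→3 (1876 nm), 7→4 (2166 nm), 6→4 (2626 nm).

3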